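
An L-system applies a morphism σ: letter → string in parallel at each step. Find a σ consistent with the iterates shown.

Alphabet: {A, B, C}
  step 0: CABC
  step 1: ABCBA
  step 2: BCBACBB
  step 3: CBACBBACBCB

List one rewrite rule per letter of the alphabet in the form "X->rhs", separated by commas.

  step 2 ⇒ step 3: BCBACBB ⇒ CB·A·CB·B·A·CB·CB
    A ↦ B
    B ↦ CB
    C ↦ A

A->B, B->CB, C->A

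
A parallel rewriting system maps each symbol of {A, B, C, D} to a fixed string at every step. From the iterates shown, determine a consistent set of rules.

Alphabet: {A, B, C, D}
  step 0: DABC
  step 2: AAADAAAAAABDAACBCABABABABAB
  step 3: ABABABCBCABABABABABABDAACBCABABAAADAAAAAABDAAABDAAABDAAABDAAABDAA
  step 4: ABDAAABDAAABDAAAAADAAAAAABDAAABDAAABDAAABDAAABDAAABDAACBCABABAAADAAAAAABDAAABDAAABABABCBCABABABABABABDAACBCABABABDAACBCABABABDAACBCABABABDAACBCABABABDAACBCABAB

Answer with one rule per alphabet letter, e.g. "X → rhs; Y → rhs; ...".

  step 3 ⇒ step 4: ABABABCBCABABABABABABDAACBCABABAAADAAAAAABDAAABDAAABDAAABDAAABDAA ⇒ AB·DAA·AB·DAA·AB·DAA·AAA·DAA·AAA·AB·DAA·AB·DAA·AB·DAA·AB·DAA·AB·DAA·AB·DAA·CBC·AB·AB·AAA·DAA·AAA·AB·DAA·AB·DAA·AB·AB·AB·CBC·AB·AB·AB·AB·AB·AB·DAA·CBC·AB·AB·AB·DAA·CBC·AB·AB·AB·DAA·CBC·AB·AB·AB·DAA·CBC·AB·AB·AB·DAA·CBC·AB·AB
    A ↦ AB
    B ↦ DAA
    C ↦ AAA
    D ↦ CBC

A->AB, B->DAA, C->AAA, D->CBC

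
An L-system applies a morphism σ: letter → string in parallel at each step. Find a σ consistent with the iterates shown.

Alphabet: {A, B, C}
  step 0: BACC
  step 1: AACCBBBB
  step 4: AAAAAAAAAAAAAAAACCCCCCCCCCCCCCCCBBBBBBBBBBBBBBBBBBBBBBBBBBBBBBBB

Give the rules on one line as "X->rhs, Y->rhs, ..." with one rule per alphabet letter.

A->CC, B->AA, C->BB

  step 0 ⇒ step 1: BACC ⇒ AA·CC·BB·BB
    A ↦ CC
    B ↦ AA
    C ↦ BB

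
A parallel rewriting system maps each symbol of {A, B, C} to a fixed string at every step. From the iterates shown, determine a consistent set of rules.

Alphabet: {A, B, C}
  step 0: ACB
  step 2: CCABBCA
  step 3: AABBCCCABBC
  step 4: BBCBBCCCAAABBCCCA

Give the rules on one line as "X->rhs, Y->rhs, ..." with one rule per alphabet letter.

  step 3 ⇒ step 4: AABBCCCABBC ⇒ BBC·BBC·C·C·A·A·A·BBC·C·C·A
    A ↦ BBC
    B ↦ C
    C ↦ A

A->BBC, B->C, C->A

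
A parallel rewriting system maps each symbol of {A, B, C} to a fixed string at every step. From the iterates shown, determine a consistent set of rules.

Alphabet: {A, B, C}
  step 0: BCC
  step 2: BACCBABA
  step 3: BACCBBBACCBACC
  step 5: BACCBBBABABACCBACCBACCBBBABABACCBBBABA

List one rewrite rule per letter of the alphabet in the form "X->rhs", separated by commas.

  step 2 ⇒ step 3: BACCBABA ⇒ BA·CC·B·B·BA·CC·BA·CC
    A ↦ CC
    B ↦ BA
    C ↦ B

A->CC, B->BA, C->B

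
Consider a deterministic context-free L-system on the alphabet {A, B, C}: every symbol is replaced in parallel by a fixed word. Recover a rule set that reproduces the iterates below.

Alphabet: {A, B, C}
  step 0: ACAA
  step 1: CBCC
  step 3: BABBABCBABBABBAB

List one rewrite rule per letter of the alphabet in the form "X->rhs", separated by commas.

A->C, B->BAB, C->B

  step 0 ⇒ step 1: ACAA ⇒ C·B·C·C
    A ↦ C
    C ↦ B
    B ↦ BAB  (constrained at step 1)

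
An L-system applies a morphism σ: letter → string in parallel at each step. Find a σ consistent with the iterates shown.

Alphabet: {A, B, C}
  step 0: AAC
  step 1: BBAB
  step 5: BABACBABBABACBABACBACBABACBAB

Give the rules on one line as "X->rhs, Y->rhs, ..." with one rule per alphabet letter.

A->B, B->AC, C->AB

  step 0 ⇒ step 1: AAC ⇒ B·B·AB
    A ↦ B
    C ↦ AB
    B ↦ AC  (constrained at step 1)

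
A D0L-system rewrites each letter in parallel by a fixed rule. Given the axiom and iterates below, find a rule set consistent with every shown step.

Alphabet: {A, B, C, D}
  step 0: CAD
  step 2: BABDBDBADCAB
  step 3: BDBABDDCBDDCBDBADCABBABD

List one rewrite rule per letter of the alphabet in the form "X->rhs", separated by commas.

  step 2 ⇒ step 3: BABDBDBADCAB ⇒ BD·BA·BD·DC·BD·DC·BD·BA·DC·AB·BA·BD
    A ↦ BA
    B ↦ BD
    C ↦ AB
    D ↦ DC

A->BA, B->BD, C->AB, D->DC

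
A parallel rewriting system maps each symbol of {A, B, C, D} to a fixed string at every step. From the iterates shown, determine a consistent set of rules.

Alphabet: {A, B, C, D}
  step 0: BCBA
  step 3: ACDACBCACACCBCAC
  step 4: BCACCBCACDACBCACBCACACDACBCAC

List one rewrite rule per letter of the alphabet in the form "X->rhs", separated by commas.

  step 3 ⇒ step 4: ACDACBCACACCBCAC ⇒ BC·AC·C·BC·AC·D·AC·BC·AC·BC·AC·AC·D·AC·BC·AC
    A ↦ BC
    B ↦ D
    C ↦ AC
    D ↦ C

A->BC, B->D, C->AC, D->C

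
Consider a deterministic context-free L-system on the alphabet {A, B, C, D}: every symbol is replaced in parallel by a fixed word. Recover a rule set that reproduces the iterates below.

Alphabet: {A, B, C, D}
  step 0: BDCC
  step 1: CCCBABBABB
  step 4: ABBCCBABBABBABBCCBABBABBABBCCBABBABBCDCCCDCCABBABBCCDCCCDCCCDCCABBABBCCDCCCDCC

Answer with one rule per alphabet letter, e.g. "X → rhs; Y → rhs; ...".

A->CD, B->C, C->ABB, D->CCB

  step 0 ⇒ step 1: BDCC ⇒ C·CCB·ABB·ABB
    B ↦ C
    C ↦ ABB
    D ↦ CCB
    A ↦ CD  (constrained at step 1)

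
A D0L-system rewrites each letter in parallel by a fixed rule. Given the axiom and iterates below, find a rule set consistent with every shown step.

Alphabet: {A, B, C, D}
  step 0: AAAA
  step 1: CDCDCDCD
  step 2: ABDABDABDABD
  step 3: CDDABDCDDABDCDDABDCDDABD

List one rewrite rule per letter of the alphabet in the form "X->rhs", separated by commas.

A->CD, B->DA, C->A, D->BD

  step 2 ⇒ step 3: ABDABDABDABD ⇒ CD·DA·BD·CD·DA·BD·CD·DA·BD·CD·DA·BD
    A ↦ CD
    B ↦ DA
    D ↦ BD
  step 1 ⇒ step 2: CDCDCDCD ⇒ A·BD·A·BD·A·BD·A·BD
    C ↦ A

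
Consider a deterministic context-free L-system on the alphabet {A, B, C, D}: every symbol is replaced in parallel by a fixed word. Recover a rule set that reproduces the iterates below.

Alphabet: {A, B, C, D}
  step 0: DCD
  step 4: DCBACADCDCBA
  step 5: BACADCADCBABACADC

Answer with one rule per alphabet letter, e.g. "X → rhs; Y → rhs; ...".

A->DC, B->CA, C->A, D->B

  step 4 ⇒ step 5: DCBACADCDCBA ⇒ B·A·CA·DC·A·DC·B·A·B·A·CA·DC
    A ↦ DC
    B ↦ CA
    C ↦ A
    D ↦ B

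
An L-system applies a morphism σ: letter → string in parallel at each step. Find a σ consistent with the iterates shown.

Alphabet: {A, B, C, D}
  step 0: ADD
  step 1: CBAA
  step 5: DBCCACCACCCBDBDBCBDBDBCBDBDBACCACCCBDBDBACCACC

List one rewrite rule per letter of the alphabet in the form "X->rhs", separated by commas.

  step 0 ⇒ step 1: ADD ⇒ CB·A·A
    A ↦ CB
    D ↦ A
    B ↦ CC  (constrained at step 1)
    C ↦ DB  (constrained at step 1)

A->CB, B->CC, C->DB, D->A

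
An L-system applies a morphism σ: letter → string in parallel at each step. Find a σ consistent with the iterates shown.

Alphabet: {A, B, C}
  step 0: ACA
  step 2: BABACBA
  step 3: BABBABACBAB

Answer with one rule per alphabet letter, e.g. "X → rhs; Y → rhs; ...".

A->B, B->BA, C->AC

  step 2 ⇒ step 3: BABACBA ⇒ BA·B·BA·B·AC·BA·B
    A ↦ B
    B ↦ BA
    C ↦ AC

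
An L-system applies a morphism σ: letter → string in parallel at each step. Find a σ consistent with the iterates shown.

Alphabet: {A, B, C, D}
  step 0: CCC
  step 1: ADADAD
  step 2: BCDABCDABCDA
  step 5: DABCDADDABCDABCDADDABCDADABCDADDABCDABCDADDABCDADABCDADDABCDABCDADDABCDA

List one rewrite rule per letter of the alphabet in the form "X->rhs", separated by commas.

  step 1 ⇒ step 2: ADADAD ⇒ BC·DA·BC·DA·BC·DA
    A ↦ BC
    D ↦ DA
    B ↦ D  (constrained at step 2)
  step 0 ⇒ step 1: CCC ⇒ AD·AD·AD
    C ↦ AD

A->BC, B->D, C->AD, D->DA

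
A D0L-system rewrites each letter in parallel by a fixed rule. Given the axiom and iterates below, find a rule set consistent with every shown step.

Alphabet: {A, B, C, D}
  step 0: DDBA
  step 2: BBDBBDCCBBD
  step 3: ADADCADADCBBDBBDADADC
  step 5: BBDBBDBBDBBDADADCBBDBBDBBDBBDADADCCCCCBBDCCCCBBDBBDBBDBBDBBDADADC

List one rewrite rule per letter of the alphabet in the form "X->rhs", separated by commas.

A->C, B->AD, C->BBD, D->C

  step 2 ⇒ step 3: BBDBBDCCBBD ⇒ AD·AD·C·AD·AD·C·BBD·BBD·AD·AD·C
    B ↦ AD
    C ↦ BBD
    D ↦ C
    A ↦ C  (constrained at step 0)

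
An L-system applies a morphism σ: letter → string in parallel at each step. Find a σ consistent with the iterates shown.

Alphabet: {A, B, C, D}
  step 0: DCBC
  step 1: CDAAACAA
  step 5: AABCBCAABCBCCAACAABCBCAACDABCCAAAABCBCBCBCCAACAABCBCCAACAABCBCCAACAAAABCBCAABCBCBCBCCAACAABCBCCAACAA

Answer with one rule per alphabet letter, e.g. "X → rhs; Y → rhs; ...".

A->BC, B->C, C->AA, D->CDA

  step 0 ⇒ step 1: DCBC ⇒ CDA·AA·C·AA
    B ↦ C
    C ↦ AA
    D ↦ CDA
    A ↦ BC  (constrained at step 1)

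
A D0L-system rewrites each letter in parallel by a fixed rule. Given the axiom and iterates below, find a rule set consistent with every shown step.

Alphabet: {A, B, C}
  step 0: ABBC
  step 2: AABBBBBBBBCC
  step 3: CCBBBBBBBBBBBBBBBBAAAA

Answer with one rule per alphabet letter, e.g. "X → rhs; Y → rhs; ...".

  step 2 ⇒ step 3: AABBBBBBBBCC ⇒ C·C·BB·BB·BB·BB·BB·BB·BB·BB·AA·AA
    A ↦ C
    B ↦ BB
    C ↦ AA

A->C, B->BB, C->AA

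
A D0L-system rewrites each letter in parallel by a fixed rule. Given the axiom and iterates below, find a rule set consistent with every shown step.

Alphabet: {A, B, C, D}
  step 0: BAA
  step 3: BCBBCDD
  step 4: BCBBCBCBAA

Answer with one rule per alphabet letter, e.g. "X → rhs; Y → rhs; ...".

A->D, B->BC, C->B, D->A

  step 3 ⇒ step 4: BCBBCDD ⇒ BC·B·BC·BC·B·A·A
    B ↦ BC
    C ↦ B
    D ↦ A
    A ↦ D  (constrained at step 0)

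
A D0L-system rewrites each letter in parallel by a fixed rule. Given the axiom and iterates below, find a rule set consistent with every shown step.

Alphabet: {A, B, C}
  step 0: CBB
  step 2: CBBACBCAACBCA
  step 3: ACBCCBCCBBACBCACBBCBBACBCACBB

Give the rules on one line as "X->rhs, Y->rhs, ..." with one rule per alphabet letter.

A->CBB, B->CBC, C->A

  step 2 ⇒ step 3: CBBACBCAACBCA ⇒ A·CBC·CBC·CBB·A·CBC·A·CBB·CBB·A·CBC·A·CBB
    A ↦ CBB
    B ↦ CBC
    C ↦ A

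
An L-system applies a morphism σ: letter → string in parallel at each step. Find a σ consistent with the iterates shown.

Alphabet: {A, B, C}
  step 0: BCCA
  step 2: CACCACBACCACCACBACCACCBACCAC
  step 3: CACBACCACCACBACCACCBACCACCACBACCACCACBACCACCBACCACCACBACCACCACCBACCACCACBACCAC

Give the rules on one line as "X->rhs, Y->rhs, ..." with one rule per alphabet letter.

  step 2 ⇒ step 3: CACCACBACCACCACBACCACCBACCAC ⇒ CAC·BAC·CAC·CAC·BAC·CAC·C·BAC·CAC·CAC·BAC·CAC·CAC·BAC·CAC·C·BAC·CAC·CAC·BAC·CAC·CAC·C·BAC·CAC·CAC·BAC·CAC
    A ↦ BAC
    B ↦ C
    C ↦ CAC

A->BAC, B->C, C->CAC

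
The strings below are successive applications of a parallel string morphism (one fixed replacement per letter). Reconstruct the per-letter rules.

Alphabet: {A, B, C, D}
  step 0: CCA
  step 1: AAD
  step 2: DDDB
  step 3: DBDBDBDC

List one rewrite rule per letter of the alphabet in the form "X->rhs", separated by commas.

  step 2 ⇒ step 3: DDDB ⇒ DB·DB·DB·DC
    B ↦ DC
    D ↦ DB
  step 0 ⇒ step 1: CCA ⇒ A·A·D
    A ↦ D
  step 0 ⇒ step 1: CCA ⇒ A·A·D
    C ↦ A

A->D, B->DC, C->A, D->DB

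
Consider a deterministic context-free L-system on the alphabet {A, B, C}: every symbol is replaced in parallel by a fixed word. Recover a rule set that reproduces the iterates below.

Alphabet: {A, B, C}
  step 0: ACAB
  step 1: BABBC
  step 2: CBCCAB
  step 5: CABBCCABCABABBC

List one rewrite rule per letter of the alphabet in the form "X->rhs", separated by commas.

A->B, B->C, C->AB

  step 1 ⇒ step 2: BABBC ⇒ C·B·C·C·AB
    A ↦ B
    B ↦ C
    C ↦ AB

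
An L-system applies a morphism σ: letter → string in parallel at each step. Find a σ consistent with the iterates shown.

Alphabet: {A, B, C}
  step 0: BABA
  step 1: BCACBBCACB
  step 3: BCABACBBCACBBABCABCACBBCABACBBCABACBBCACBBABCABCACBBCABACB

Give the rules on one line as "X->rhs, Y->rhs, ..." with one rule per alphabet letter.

A->CB, B->BCA, C->BA

  step 0 ⇒ step 1: BABA ⇒ BCA·CB·BCA·CB
    A ↦ CB
    B ↦ BCA
    C ↦ BA  (constrained at step 1)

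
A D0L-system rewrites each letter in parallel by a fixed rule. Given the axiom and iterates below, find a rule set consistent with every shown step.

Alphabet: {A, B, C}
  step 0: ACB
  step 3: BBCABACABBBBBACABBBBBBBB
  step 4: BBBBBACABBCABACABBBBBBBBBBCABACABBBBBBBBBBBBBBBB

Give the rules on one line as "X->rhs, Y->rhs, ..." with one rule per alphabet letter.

A->CA, B->BB, C->BA

  step 3 ⇒ step 4: BBCABACABBBBBACABBBBBBBB ⇒ BB·BB·BA·CA·BB·CA·BA·CA·BB·BB·BB·BB·BB·CA·BA·CA·BB·BB·BB·BB·BB·BB·BB·BB
    A ↦ CA
    B ↦ BB
    C ↦ BA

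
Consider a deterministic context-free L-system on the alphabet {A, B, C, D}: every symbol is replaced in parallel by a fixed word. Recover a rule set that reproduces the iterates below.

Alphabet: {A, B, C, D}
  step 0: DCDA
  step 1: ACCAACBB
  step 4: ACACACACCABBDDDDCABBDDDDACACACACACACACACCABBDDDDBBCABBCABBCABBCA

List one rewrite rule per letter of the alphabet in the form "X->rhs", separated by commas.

A->BB, B->DD, C->CA, D->AC

  step 0 ⇒ step 1: DCDA ⇒ AC·CA·AC·BB
    A ↦ BB
    C ↦ CA
    D ↦ AC
    B ↦ DD  (constrained at step 1)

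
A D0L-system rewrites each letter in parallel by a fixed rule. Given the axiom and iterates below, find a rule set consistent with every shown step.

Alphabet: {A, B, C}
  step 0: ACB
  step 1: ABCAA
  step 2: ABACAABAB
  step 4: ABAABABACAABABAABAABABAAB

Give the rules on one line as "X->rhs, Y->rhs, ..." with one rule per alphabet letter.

A->AB, B->A, C->CA

  step 1 ⇒ step 2: ABCAA ⇒ AB·A·CA·AB·AB
    A ↦ AB
    B ↦ A
    C ↦ CA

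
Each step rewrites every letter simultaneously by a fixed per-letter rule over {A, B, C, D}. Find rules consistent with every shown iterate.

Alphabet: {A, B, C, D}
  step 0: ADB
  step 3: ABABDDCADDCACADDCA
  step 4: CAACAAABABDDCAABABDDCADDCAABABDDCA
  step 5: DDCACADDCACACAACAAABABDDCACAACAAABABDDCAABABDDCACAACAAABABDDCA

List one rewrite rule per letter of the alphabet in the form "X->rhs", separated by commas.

  step 4 ⇒ step 5: CAACAAABABDDCAABABDDCADDCAABABDDCA ⇒ DD·CA·CA·DD·CA·CA·CA·A·CA·A·AB·AB·DD·CA·CA·A·CA·A·AB·AB·DD·CA·AB·AB·DD·CA·CA·A·CA·A·AB·AB·DD·CA
    A ↦ CA
    B ↦ A
    C ↦ DD
    D ↦ AB

A->CA, B->A, C->DD, D->AB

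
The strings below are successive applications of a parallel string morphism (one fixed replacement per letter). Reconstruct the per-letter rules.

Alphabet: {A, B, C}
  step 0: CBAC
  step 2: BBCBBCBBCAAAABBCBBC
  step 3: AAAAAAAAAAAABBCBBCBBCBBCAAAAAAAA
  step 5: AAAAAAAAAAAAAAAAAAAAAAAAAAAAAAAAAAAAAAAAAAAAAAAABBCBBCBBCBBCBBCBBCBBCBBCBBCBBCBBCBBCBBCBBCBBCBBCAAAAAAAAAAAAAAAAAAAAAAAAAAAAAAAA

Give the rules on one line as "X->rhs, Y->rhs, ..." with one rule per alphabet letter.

A->BBC, B->A, C->AA

  step 2 ⇒ step 3: BBCBBCBBCAAAABBCBBC ⇒ A·A·AA·A·A·AA·A·A·AA·BBC·BBC·BBC·BBC·A·A·AA·A·A·AA
    A ↦ BBC
    B ↦ A
    C ↦ AA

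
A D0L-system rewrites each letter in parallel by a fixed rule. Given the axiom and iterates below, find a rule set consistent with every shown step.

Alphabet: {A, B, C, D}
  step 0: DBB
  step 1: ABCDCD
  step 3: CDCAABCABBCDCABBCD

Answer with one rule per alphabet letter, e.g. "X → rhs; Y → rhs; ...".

A->B, B->CD, C->CA, D->AB

  step 0 ⇒ step 1: DBB ⇒ AB·CD·CD
    B ↦ CD
    D ↦ AB
    A ↦ B  (constrained at step 1)
    C ↦ CA  (constrained at step 1)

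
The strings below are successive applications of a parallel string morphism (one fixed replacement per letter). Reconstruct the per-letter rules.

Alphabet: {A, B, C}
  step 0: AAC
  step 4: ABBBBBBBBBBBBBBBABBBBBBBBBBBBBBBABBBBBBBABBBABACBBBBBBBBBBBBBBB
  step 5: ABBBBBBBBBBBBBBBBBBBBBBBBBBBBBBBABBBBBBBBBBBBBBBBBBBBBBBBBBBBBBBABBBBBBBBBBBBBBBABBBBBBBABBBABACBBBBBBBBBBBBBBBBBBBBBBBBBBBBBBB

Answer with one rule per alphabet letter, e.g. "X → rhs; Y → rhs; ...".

A->AB, B->BB, C->ACB

  step 4 ⇒ step 5: ABBBBBBBBBBBBBBBABBBBBBBBBBBBBBBABBBBBBBABBBABACBBBBBBBBBBBBBBB ⇒ AB·BB·BB·BB·BB·BB·BB·BB·BB·BB·BB·BB·BB·BB·BB·BB·AB·BB·BB·BB·BB·BB·BB·BB·BB·BB·BB·BB·BB·BB·BB·BB·AB·BB·BB·BB·BB·BB·BB·BB·AB·BB·BB·BB·AB·BB·AB·ACB·BB·BB·BB·BB·BB·BB·BB·BB·BB·BB·BB·BB·BB·BB·BB
    A ↦ AB
    B ↦ BB
    C ↦ ACB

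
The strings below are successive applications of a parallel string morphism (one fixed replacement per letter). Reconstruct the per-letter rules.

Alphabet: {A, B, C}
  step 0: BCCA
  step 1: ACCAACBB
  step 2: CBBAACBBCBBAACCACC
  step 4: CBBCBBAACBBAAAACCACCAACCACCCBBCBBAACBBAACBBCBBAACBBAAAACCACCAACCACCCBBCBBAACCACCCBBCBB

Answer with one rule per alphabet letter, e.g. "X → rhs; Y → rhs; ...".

  step 1 ⇒ step 2: ACCAACBB ⇒ CBB·A·A·CBB·CBB·A·ACC·ACC
    A ↦ CBB
    B ↦ ACC
    C ↦ A

A->CBB, B->ACC, C->A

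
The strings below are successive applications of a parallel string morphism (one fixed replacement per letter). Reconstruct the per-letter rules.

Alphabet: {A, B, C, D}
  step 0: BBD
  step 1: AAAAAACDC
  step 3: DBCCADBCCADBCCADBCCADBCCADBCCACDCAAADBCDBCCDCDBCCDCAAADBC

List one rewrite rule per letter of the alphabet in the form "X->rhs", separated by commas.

A->CA, B->AAA, C->DBC, D->CDC

  step 0 ⇒ step 1: BBD ⇒ AAA·AAA·CDC
    B ↦ AAA
    D ↦ CDC
    A ↦ CA  (constrained at step 1)
    C ↦ DBC  (constrained at step 1)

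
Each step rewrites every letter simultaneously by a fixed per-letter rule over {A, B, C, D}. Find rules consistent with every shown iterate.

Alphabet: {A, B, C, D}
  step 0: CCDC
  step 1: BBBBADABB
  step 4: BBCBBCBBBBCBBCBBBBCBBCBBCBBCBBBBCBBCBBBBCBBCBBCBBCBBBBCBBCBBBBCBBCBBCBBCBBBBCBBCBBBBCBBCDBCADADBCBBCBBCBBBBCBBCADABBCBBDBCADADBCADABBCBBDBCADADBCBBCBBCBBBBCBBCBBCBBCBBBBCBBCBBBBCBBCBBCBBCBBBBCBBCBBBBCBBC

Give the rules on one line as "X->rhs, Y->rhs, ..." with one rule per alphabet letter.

  step 0 ⇒ step 1: CCDC ⇒ BB·BB·ADA·BB
    C ↦ BB
    D ↦ ADA
    A ↦ DBC  (constrained at step 1)
    B ↦ BBC  (constrained at step 1)

A->DBC, B->BBC, C->BB, D->ADA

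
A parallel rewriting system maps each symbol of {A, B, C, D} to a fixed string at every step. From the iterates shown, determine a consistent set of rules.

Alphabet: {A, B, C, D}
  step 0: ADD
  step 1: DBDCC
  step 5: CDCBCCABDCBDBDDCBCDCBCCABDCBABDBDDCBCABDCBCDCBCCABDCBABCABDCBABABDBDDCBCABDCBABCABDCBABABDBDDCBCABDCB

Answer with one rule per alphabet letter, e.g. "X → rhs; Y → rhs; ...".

  step 0 ⇒ step 1: ADD ⇒ DBD·C·C
    A ↦ DBD
    D ↦ C
    B ↦ DCB  (constrained at step 1)
    C ↦ AB  (constrained at step 1)

A->DBD, B->DCB, C->AB, D->C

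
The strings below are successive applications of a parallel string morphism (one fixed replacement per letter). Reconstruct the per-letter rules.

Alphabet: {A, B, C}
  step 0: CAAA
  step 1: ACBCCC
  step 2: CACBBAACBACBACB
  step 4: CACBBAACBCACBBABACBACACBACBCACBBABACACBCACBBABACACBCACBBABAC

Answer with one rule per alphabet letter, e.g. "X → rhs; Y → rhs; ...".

  step 1 ⇒ step 2: ACBCCC ⇒ C·ACB·BA·ACB·ACB·ACB
    A ↦ C
    B ↦ BA
    C ↦ ACB

A->C, B->BA, C->ACB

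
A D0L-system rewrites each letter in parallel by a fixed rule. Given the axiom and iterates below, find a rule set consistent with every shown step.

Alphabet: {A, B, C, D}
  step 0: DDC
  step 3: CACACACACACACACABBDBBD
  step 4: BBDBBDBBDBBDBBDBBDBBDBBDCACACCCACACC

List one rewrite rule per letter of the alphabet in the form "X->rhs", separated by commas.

  step 3 ⇒ step 4: CACACACACACACACABBDBBD ⇒ BB·D·BB·D·BB·D·BB·D·BB·D·BB·D·BB·D·BB·D·CA·CA·CC·CA·CA·CC
    A ↦ D
    B ↦ CA
    C ↦ BB
    D ↦ CC

A->D, B->CA, C->BB, D->CC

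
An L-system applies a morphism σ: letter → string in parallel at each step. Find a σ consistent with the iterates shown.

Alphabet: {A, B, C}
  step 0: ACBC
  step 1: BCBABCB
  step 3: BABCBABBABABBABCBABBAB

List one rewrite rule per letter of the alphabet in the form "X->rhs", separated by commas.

  step 0 ⇒ step 1: ACBC ⇒ B·CB·AB·CB
    A ↦ B
    B ↦ AB
    C ↦ CB

A->B, B->AB, C->CB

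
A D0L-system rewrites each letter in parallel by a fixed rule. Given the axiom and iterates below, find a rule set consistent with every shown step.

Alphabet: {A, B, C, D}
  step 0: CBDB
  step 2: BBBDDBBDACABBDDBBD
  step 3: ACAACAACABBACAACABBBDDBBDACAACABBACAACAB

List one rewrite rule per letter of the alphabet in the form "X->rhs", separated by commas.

A->BBD, B->ACA, C->D, D->B

  step 2 ⇒ step 3: BBBDDBBDACABBDDBBD ⇒ ACA·ACA·ACA·B·B·ACA·ACA·B·BBD·D·BBD·ACA·ACA·B·B·ACA·ACA·B
    A ↦ BBD
    B ↦ ACA
    C ↦ D
    D ↦ B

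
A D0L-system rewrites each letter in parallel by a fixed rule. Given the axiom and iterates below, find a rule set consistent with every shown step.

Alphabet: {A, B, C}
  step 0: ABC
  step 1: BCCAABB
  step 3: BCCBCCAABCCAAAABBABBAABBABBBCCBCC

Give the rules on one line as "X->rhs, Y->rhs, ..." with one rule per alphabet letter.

  step 0 ⇒ step 1: ABC ⇒ BCC·A·ABB
    A ↦ BCC
    B ↦ A
    C ↦ ABB

A->BCC, B->A, C->ABB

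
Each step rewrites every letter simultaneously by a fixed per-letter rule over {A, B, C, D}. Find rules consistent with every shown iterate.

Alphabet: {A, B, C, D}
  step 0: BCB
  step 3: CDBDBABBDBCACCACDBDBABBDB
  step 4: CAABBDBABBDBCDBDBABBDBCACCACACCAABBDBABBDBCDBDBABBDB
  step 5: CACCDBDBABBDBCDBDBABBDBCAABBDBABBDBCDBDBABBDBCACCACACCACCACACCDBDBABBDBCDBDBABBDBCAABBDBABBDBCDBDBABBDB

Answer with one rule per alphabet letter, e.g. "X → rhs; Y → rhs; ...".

A->C, B->DB, C->CA, D->ABB

  step 4 ⇒ step 5: CAABBDBABBDBCDBDBABBDBCACCACACCAABBDBABBDBCDBDBABBDB ⇒ CA·C·C·DB·DB·ABB·DB·C·DB·DB·ABB·DB·CA·ABB·DB·ABB·DB·C·DB·DB·ABB·DB·CA·C·CA·CA·C·CA·C·CA·CA·C·C·DB·DB·ABB·DB·C·DB·DB·ABB·DB·CA·ABB·DB·ABB·DB·C·DB·DB·ABB·DB
    A ↦ C
    B ↦ DB
    C ↦ CA
    D ↦ ABB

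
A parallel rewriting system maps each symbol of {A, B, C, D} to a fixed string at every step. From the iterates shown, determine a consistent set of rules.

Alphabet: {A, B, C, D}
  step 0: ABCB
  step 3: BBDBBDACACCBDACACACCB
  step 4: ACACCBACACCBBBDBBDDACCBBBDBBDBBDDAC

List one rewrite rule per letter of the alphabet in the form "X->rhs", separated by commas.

  step 3 ⇒ step 4: BBDBBDACACCBDACACACCB ⇒ AC·AC·CB·AC·AC·CB·BB·D·BB·D·D·AC·CB·BB·D·BB·D·BB·D·D·AC
    A ↦ BB
    B ↦ AC
    C ↦ D
    D ↦ CB

A->BB, B->AC, C->D, D->CB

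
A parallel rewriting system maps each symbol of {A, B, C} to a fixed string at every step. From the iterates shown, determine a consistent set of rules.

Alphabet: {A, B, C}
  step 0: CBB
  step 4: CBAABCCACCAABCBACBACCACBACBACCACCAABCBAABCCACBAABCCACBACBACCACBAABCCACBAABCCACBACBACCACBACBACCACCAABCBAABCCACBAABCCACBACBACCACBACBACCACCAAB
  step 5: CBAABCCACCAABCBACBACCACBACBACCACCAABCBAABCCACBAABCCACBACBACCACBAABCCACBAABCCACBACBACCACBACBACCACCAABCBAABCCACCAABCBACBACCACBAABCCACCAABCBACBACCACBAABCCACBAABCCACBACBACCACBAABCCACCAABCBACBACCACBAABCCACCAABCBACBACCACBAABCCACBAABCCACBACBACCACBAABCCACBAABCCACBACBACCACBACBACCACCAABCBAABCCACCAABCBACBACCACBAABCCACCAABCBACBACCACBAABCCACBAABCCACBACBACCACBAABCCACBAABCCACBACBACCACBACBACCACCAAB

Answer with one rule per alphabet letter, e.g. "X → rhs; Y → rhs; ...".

  step 4 ⇒ step 5: CBAABCCACCAABCBACBACCACBACBACCACCAABCBAABCCACBAABCCACBACBACCACBAABCCACBAABCCACBACBACCACBACBACCACCAABCBAABCCACBAABCCACBACBACCACBACBACCACCAAB ⇒ CBA·AB·CCA·CCA·AB·CBA·CBA·CCA·CBA·CBA·CCA·CCA·AB·CBA·AB·CCA·CBA·AB·CCA·CBA·CBA·CCA·CBA·AB·CCA·CBA·AB·CCA·CBA·CBA·CCA·CBA·CBA·CCA·CCA·AB·CBA·AB·CCA·CCA·AB·CBA·CBA·CCA·CBA·AB·CCA·CCA·AB·CBA·CBA·CCA·CBA·AB·CCA·CBA·AB·CCA·CBA·CBA·CCA·CBA·AB·CCA·CCA·AB·CBA·CBA·CCA·CBA·AB·CCA·CCA·AB·CBA·CBA·CCA·CBA·AB·CCA·CBA·AB·CCA·CBA·CBA·CCA·CBA·AB·CCA·CBA·AB·CCA·CBA·CBA·CCA·CBA·CBA·CCA·CCA·AB·CBA·AB·CCA·CCA·AB·CBA·CBA·CCA·CBA·AB·CCA·CCA·AB·CBA·CBA·CCA·CBA·AB·CCA·CBA·AB·CCA·CBA·CBA·CCA·CBA·AB·CCA·CBA·AB·CCA·CBA·CBA·CCA·CBA·CBA·CCA·CCA·AB
    A ↦ CCA
    B ↦ AB
    C ↦ CBA

A->CCA, B->AB, C->CBA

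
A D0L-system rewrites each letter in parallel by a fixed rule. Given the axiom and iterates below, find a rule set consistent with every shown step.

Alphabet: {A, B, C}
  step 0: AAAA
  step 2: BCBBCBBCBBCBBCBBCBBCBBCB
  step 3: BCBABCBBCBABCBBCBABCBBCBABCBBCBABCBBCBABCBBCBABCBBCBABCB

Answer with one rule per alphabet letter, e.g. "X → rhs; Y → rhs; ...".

A->BB, B->BCB, C->A

  step 2 ⇒ step 3: BCBBCBBCBBCBBCBBCBBCBBCB ⇒ BCB·A·BCB·BCB·A·BCB·BCB·A·BCB·BCB·A·BCB·BCB·A·BCB·BCB·A·BCB·BCB·A·BCB·BCB·A·BCB
    B ↦ BCB
    C ↦ A
    A ↦ BB  (constrained at step 0)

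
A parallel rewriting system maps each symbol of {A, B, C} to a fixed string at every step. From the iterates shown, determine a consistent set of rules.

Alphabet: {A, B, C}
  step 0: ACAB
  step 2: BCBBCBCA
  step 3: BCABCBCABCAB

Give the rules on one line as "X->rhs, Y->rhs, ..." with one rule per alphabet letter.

  step 2 ⇒ step 3: BCBBCBCA ⇒ BC·A·BC·BC·A·BC·A·B
    A ↦ B
    B ↦ BC
    C ↦ A

A->B, B->BC, C->A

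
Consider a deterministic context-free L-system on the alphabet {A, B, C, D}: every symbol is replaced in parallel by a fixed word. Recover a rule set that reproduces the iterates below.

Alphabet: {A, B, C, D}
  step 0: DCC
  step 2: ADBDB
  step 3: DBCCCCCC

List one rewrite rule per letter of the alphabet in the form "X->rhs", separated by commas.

  step 2 ⇒ step 3: ADBDB ⇒ DB·C·CC·C·CC
    A ↦ DB
    B ↦ CC
    D ↦ C
    C ↦ A  (constrained at step 0)

A->DB, B->CC, C->A, D->C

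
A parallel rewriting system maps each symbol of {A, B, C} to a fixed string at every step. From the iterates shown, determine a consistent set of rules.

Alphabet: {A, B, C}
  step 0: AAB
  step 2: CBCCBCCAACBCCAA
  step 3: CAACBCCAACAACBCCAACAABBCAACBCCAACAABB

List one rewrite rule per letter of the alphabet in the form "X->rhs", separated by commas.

A->B, B->CBC, C->CAA

  step 2 ⇒ step 3: CBCCBCCAACBCCAA ⇒ CAA·CBC·CAA·CAA·CBC·CAA·CAA·B·B·CAA·CBC·CAA·CAA·B·B
    A ↦ B
    B ↦ CBC
    C ↦ CAA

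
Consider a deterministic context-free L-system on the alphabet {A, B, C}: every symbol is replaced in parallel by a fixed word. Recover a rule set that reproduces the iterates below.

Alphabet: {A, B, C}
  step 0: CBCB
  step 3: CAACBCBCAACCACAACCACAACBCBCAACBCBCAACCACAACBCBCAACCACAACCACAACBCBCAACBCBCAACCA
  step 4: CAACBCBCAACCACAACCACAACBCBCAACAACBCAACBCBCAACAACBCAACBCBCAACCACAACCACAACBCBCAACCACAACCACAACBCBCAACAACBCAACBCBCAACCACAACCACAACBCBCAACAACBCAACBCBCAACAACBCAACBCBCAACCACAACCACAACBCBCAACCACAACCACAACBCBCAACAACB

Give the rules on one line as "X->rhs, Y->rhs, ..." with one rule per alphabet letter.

A->CB, B->CCA, C->CAA

  step 3 ⇒ step 4: CAACBCBCAACCACAACCACAACBCBCAACBCBCAACCACAACBCBCAACCACAACCACAACBCBCAACBCBCAACCA ⇒ CAA·CB·CB·CAA·CCA·CAA·CCA·CAA·CB·CB·CAA·CAA·CB·CAA·CB·CB·CAA·CAA·CB·CAA·CB·CB·CAA·CCA·CAA·CCA·CAA·CB·CB·CAA·CCA·CAA·CCA·CAA·CB·CB·CAA·CAA·CB·CAA·CB·CB·CAA·CCA·CAA·CCA·CAA·CB·CB·CAA·CAA·CB·CAA·CB·CB·CAA·CAA·CB·CAA·CB·CB·CAA·CCA·CAA·CCA·CAA·CB·CB·CAA·CCA·CAA·CCA·CAA·CB·CB·CAA·CAA·CB
    A ↦ CB
    B ↦ CCA
    C ↦ CAA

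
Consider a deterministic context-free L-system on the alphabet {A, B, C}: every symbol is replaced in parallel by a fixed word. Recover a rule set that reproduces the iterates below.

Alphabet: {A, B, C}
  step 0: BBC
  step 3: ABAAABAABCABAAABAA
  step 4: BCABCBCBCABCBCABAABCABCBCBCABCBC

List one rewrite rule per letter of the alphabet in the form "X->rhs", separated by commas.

  step 3 ⇒ step 4: ABAAABAABCABAAABAA ⇒ BC·A·BC·BC·BC·A·BC·BC·A·BAA·BC·A·BC·BC·BC·A·BC·BC
    A ↦ BC
    B ↦ A
    C ↦ BAA

A->BC, B->A, C->BAA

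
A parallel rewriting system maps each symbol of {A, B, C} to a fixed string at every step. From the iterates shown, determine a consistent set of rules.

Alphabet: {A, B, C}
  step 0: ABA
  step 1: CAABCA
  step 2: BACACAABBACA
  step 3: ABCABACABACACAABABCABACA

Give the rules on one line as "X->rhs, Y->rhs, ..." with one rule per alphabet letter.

  step 2 ⇒ step 3: BACACAABBACA ⇒ AB·CA·BA·CA·BA·CA·CA·AB·AB·CA·BA·CA
    A ↦ CA
    B ↦ AB
    C ↦ BA

A->CA, B->AB, C->BA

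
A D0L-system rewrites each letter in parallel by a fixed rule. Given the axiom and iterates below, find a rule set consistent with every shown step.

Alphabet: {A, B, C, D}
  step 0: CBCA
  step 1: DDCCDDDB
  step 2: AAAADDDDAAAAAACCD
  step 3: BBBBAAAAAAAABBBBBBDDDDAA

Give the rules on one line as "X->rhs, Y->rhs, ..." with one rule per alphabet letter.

A->B, B->CCD, C->DD, D->AA

  step 2 ⇒ step 3: AAAADDDDAAAAAACCD ⇒ B·B·B·B·AA·AA·AA·AA·B·B·B·B·B·B·DD·DD·AA
    A ↦ B
    C ↦ DD
    D ↦ AA
  step 0 ⇒ step 1: CBCA ⇒ DD·CCD·DD·B
    B ↦ CCD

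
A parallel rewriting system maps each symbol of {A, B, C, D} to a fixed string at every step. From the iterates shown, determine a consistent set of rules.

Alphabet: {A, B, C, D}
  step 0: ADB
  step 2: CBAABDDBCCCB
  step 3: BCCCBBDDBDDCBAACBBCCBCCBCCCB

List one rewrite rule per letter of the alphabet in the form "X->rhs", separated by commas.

A->BDD, B->CB, C->BCC, D->A

  step 2 ⇒ step 3: CBAABDDBCCCB ⇒ BCC·CB·BDD·BDD·CB·A·A·CB·BCC·BCC·BCC·CB
    A ↦ BDD
    B ↦ CB
    C ↦ BCC
    D ↦ A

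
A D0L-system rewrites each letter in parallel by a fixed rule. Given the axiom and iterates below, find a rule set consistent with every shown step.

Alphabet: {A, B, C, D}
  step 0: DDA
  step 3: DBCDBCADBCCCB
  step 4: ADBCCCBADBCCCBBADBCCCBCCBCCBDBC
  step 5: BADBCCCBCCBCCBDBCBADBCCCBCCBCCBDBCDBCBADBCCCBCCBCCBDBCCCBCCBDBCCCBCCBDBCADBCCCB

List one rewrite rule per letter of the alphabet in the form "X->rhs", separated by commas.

A->B, B->DBC, C->CCB, D->A

  step 4 ⇒ step 5: ADBCCCBADBCCCBBADBCCCBCCBCCBDBC ⇒ B·A·DBC·CCB·CCB·CCB·DBC·B·A·DBC·CCB·CCB·CCB·DBC·DBC·B·A·DBC·CCB·CCB·CCB·DBC·CCB·CCB·DBC·CCB·CCB·DBC·A·DBC·CCB
    A ↦ B
    B ↦ DBC
    C ↦ CCB
    D ↦ A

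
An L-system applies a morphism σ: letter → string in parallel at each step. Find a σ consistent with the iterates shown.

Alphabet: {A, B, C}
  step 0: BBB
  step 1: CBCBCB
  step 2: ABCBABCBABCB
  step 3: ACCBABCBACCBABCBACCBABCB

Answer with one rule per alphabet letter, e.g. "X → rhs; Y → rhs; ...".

A->AC, B->CB, C->AB

  step 2 ⇒ step 3: ABCBABCBABCB ⇒ AC·CB·AB·CB·AC·CB·AB·CB·AC·CB·AB·CB
    A ↦ AC
    B ↦ CB
    C ↦ AB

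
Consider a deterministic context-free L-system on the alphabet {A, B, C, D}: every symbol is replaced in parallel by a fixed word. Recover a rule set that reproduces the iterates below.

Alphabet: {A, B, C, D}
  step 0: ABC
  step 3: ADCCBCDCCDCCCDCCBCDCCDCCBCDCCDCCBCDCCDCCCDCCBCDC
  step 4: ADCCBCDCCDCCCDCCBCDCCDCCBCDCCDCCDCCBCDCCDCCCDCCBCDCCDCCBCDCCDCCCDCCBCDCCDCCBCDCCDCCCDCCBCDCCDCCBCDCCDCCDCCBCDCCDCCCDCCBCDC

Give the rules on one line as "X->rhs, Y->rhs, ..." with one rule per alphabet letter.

A->ADC, B->C, C->CDC, D->CB

  step 3 ⇒ step 4: ADCCBCDCCDCCCDCCBCDCCDCCBCDCCDCCBCDCCDCCCDCCBCDC ⇒ ADC·CB·CDC·CDC·C·CDC·CB·CDC·CDC·CB·CDC·CDC·CDC·CB·CDC·CDC·C·CDC·CB·CDC·CDC·CB·CDC·CDC·C·CDC·CB·CDC·CDC·CB·CDC·CDC·C·CDC·CB·CDC·CDC·CB·CDC·CDC·CDC·CB·CDC·CDC·C·CDC·CB·CDC
    A ↦ ADC
    B ↦ C
    C ↦ CDC
    D ↦ CB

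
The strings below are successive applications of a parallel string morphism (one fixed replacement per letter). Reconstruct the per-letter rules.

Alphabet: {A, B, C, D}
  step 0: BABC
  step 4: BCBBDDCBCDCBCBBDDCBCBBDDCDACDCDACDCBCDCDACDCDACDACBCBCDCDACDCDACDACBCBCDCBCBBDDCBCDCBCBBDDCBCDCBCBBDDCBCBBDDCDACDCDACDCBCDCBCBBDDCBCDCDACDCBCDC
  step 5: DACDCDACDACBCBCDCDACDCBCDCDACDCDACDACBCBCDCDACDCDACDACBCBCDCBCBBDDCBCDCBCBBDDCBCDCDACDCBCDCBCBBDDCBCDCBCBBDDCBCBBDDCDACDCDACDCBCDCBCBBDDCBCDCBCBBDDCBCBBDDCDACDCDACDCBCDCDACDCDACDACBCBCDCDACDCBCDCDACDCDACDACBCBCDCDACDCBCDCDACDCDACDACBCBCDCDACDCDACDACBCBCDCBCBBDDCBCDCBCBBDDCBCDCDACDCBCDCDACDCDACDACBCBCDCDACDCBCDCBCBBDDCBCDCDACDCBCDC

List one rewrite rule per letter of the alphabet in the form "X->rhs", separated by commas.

  step 4 ⇒ step 5: BCBBDDCBCDCBCBBDDCBCBBDDCDACDCDACDCBCDCDACDCDACDACBCBCDCDACDCDACDACBCBCDCBCBBDDCBCDCBCBBDDCBCDCBCBBDDCBCBBDDCDACDCDACDCBCDCBCBBDDCBCDCDACDCBCDC ⇒ DAC·DC·DAC·DAC·BC·BC·DC·DAC·DC·BC·DC·DAC·DC·DAC·DAC·BC·BC·DC·DAC·DC·DAC·DAC·BC·BC·DC·BC·BBD·DC·BC·DC·BC·BBD·DC·BC·DC·DAC·DC·BC·DC·BC·BBD·DC·BC·DC·BC·BBD·DC·BC·BBD·DC·DAC·DC·DAC·DC·BC·DC·BC·BBD·DC·BC·DC·BC·BBD·DC·BC·BBD·DC·DAC·DC·DAC·DC·BC·DC·DAC·DC·DAC·DAC·BC·BC·DC·DAC·DC·BC·DC·DAC·DC·DAC·DAC·BC·BC·DC·DAC·DC·BC·DC·DAC·DC·DAC·DAC·BC·BC·DC·DAC·DC·DAC·DAC·BC·BC·DC·BC·BBD·DC·BC·DC·BC·BBD·DC·BC·DC·DAC·DC·BC·DC·DAC·DC·DAC·DAC·BC·BC·DC·DAC·DC·BC·DC·BC·BBD·DC·BC·DC·DAC·DC·BC·DC
    A ↦ BBD
    B ↦ DAC
    C ↦ DC
    D ↦ BC

A->BBD, B->DAC, C->DC, D->BC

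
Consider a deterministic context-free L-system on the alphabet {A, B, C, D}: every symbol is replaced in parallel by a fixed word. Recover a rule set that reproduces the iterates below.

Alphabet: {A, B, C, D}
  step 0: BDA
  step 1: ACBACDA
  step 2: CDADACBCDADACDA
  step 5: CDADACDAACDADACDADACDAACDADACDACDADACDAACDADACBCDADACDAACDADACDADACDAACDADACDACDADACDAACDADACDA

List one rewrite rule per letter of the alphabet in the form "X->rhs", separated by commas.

A->CDA, B->ACB, C->D, D->A

  step 1 ⇒ step 2: ACBACDA ⇒ CDA·D·ACB·CDA·D·A·CDA
    A ↦ CDA
    B ↦ ACB
    C ↦ D
    D ↦ A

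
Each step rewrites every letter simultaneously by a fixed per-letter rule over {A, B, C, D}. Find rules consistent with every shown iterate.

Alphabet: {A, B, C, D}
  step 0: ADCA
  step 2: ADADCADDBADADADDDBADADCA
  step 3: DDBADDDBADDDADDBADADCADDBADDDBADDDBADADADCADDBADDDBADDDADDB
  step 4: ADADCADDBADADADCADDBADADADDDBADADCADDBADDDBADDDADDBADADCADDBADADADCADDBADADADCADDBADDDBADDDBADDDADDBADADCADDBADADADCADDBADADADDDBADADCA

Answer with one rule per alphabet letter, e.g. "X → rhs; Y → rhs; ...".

A->DDB, B->CA, C->DDA, D->AD

  step 3 ⇒ step 4: DDBADDDBADDDADDBADADCADDBADDDBADDDBADADADCADDBADDDBADDDADDB ⇒ AD·AD·CA·DDB·AD·AD·AD·CA·DDB·AD·AD·AD·DDB·AD·AD·CA·DDB·AD·DDB·AD·DDA·DDB·AD·AD·CA·DDB·AD·AD·AD·CA·DDB·AD·AD·AD·CA·DDB·AD·DDB·AD·DDB·AD·DDA·DDB·AD·AD·CA·DDB·AD·AD·AD·CA·DDB·AD·AD·AD·DDB·AD·AD·CA
    A ↦ DDB
    B ↦ CA
    C ↦ DDA
    D ↦ AD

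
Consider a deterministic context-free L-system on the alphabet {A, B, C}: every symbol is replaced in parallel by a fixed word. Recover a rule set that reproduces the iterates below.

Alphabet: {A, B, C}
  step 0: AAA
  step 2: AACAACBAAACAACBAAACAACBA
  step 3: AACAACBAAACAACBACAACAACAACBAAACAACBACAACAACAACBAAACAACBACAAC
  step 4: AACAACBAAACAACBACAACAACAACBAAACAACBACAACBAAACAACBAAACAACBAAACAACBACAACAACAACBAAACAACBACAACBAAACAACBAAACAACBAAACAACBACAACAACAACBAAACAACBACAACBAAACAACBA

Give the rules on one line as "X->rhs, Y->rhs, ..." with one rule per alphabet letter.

  step 3 ⇒ step 4: AACAACBAAACAACBACAACAACAACBAAACAACBACAACAACAACBAAACAACBACAAC ⇒ AAC·AAC·BA·AAC·AAC·BA·C·AAC·AAC·AAC·BA·AAC·AAC·BA·C·AAC·BA·AAC·AAC·BA·AAC·AAC·BA·AAC·AAC·BA·C·AAC·AAC·AAC·BA·AAC·AAC·BA·C·AAC·BA·AAC·AAC·BA·AAC·AAC·BA·AAC·AAC·BA·C·AAC·AAC·AAC·BA·AAC·AAC·BA·C·AAC·BA·AAC·AAC·BA
    A ↦ AAC
    B ↦ C
    C ↦ BA

A->AAC, B->C, C->BA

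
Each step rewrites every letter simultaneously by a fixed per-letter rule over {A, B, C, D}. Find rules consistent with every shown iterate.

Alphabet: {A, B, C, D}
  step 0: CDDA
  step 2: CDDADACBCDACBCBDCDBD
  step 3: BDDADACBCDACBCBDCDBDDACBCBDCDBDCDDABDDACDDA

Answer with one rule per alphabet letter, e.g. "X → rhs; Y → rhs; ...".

  step 2 ⇒ step 3: CDDADACBCDACBCBDCDBD ⇒ BD·DA·DA·CBC·DA·CBC·BD·CD·BD·DA·CBC·BD·CD·BD·CD·DA·BD·DA·CD·DA
    A ↦ CBC
    B ↦ CD
    C ↦ BD
    D ↦ DA

A->CBC, B->CD, C->BD, D->DA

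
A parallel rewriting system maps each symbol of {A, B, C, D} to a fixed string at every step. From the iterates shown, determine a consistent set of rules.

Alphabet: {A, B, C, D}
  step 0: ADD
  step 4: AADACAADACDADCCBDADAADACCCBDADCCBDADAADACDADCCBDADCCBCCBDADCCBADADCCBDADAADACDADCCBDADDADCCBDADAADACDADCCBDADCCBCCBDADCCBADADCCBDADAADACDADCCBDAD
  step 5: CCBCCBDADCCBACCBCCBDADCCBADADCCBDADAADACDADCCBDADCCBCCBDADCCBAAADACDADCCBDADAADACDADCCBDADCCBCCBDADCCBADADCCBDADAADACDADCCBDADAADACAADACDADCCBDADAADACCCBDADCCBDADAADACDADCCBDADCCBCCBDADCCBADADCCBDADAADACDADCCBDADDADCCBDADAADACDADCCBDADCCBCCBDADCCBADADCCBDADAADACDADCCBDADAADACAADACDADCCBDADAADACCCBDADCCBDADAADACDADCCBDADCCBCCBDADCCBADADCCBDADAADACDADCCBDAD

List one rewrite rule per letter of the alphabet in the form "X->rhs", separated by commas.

A->CCB, B->DAC, C->A, D->DAD

  step 4 ⇒ step 5: AADACAADACDADCCBDADAADACCCBDADCCBDADAADACDADCCBDADCCBCCBDADCCBADADCCBDADAADACDADCCBDADDADCCBDADAADACDADCCBDADCCBCCBDADCCBADADCCBDADAADACDADCCBDAD ⇒ CCB·CCB·DAD·CCB·A·CCB·CCB·DAD·CCB·A·DAD·CCB·DAD·A·A·DAC·DAD·CCB·DAD·CCB·CCB·DAD·CCB·A·A·A·DAC·DAD·CCB·DAD·A·A·DAC·DAD·CCB·DAD·CCB·CCB·DAD·CCB·A·DAD·CCB·DAD·A·A·DAC·DAD·CCB·DAD·A·A·DAC·A·A·DAC·DAD·CCB·DAD·A·A·DAC·CCB·DAD·CCB·DAD·A·A·DAC·DAD·CCB·DAD·CCB·CCB·DAD·CCB·A·DAD·CCB·DAD·A·A·DAC·DAD·CCB·DAD·DAD·CCB·DAD·A·A·DAC·DAD·CCB·DAD·CCB·CCB·DAD·CCB·A·DAD·CCB·DAD·A·A·DAC·DAD·CCB·DAD·A·A·DAC·A·A·DAC·DAD·CCB·DAD·A·A·DAC·CCB·DAD·CCB·DAD·A·A·DAC·DAD·CCB·DAD·CCB·CCB·DAD·CCB·A·DAD·CCB·DAD·A·A·DAC·DAD·CCB·DAD
    A ↦ CCB
    B ↦ DAC
    C ↦ A
    D ↦ DAD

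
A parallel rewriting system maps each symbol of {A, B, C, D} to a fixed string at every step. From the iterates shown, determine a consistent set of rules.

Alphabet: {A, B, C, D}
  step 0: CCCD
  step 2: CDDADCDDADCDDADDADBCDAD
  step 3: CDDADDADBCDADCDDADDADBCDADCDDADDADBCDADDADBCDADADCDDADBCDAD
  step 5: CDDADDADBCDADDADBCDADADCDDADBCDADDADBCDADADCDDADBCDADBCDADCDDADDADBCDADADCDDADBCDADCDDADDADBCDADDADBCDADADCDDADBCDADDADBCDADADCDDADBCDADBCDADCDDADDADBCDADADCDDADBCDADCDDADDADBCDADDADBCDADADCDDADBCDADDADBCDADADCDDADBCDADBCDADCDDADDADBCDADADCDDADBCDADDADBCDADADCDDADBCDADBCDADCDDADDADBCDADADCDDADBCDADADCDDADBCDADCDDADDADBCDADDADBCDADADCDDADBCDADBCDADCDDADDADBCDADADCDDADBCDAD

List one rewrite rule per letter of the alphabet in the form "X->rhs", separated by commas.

A->BC, B->AD, C->CD, D->DAD

  step 2 ⇒ step 3: CDDADCDDADCDDADDADBCDAD ⇒ CD·DAD·DAD·BC·DAD·CD·DAD·DAD·BC·DAD·CD·DAD·DAD·BC·DAD·DAD·BC·DAD·AD·CD·DAD·BC·DAD
    A ↦ BC
    B ↦ AD
    C ↦ CD
    D ↦ DAD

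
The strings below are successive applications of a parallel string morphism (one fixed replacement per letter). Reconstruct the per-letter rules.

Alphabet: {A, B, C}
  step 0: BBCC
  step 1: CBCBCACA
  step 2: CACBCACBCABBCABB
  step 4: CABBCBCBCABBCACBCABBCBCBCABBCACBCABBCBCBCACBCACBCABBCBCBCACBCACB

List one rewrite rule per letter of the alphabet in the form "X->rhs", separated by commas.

A->BB, B->CB, C->CA

  step 1 ⇒ step 2: CBCBCACA ⇒ CA·CB·CA·CB·CA·BB·CA·BB
    A ↦ BB
    B ↦ CB
    C ↦ CA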